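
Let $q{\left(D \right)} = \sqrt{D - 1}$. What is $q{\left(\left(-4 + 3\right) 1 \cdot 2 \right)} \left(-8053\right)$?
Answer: $- 8053 i \sqrt{3} \approx - 13948.0 i$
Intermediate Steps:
$q{\left(D \right)} = \sqrt{-1 + D}$
$q{\left(\left(-4 + 3\right) 1 \cdot 2 \right)} \left(-8053\right) = \sqrt{-1 + \left(-4 + 3\right) 1 \cdot 2} \left(-8053\right) = \sqrt{-1 + \left(-1\right) 1 \cdot 2} \left(-8053\right) = \sqrt{-1 - 2} \left(-8053\right) = \sqrt{-3} \left(-8053\right) = i \sqrt{3} \left(-8053\right) = - 8053 i \sqrt{3}$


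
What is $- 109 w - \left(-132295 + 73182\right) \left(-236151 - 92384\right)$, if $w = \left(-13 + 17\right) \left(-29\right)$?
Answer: $-19420676811$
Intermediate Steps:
$w = -116$ ($w = 4 \left(-29\right) = -116$)
$- 109 w - \left(-132295 + 73182\right) \left(-236151 - 92384\right) = \left(-109\right) \left(-116\right) - \left(-132295 + 73182\right) \left(-236151 - 92384\right) = 12644 - \left(-59113\right) \left(-328535\right) = 12644 - 19420689455 = -19420676811$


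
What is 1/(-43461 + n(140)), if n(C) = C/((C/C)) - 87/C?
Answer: -140/6065027 ≈ -2.3083e-5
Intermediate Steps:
n(C) = C - 87/C (n(C) = C/1 - 87/C = C*1 - 87/C = C - 87/C)
1/(-43461 + n(140)) = 1/(-43461 + (140 - 87/140)) = 1/(-43461 + 19513/140) = 1/(-6065027/140) = -140/6065027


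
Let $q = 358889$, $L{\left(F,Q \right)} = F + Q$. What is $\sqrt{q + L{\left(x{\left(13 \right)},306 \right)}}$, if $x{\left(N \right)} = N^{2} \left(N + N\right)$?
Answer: $\sqrt{363589} \approx 602.98$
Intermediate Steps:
$x{\left(N \right)} = 2 N^{3}$ ($x{\left(N \right)} = N^{2} \cdot 2 N = 2 N^{3}$)
$\sqrt{q + L{\left(x{\left(13 \right)},306 \right)}} = \sqrt{358889 + \left(2 \cdot 13^{3} + 306\right)} = \sqrt{358889 + \left(2 \cdot 2197 + 306\right)} = \sqrt{358889 + \left(4394 + 306\right)} = \sqrt{358889 + 4700} = \sqrt{363589}$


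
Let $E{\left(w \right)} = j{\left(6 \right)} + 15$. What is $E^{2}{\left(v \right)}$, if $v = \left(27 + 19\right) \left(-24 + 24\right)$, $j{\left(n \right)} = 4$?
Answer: $361$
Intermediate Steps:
$v = 0$ ($v = 46 \cdot 0 = 0$)
$E{\left(w \right)} = 19$ ($E{\left(w \right)} = 4 + 15 = 19$)
$E^{2}{\left(v \right)} = 19^{2} = 361$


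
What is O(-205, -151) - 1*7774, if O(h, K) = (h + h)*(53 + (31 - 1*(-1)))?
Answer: -42624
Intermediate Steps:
O(h, K) = 170*h (O(h, K) = (2*h)*(53 + (31 + 1)) = (2*h)*(53 + 32) = (2*h)*85 = 170*h)
O(-205, -151) - 1*7774 = 170*(-205) - 1*7774 = -34850 - 7774 = -42624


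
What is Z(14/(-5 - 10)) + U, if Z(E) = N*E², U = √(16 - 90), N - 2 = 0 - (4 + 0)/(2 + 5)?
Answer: 56/45 + I*√74 ≈ 1.2444 + 8.6023*I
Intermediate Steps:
N = 10/7 (N = 2 + (0 - (4 + 0)/(2 + 5)) = 2 + (0 - 4/7) = 2 - 4/7 = 10/7 ≈ 1.4286)
U = I*√74 (U = √(-74) = I*√74 ≈ 8.6023*I)
Z(E) = 10*E²/7
Z(14/(-5 - 10)) + U = 10*(14/(-5 - 10))²/7 + I*√74 = 10*(14/(-15))²/7 + I*√74 = 10*(14*(-1/15))²/7 + I*√74 = 10*(-14/15)²/7 + I*√74 = (10/7)*(196/225) + I*√74 = 56/45 + I*√74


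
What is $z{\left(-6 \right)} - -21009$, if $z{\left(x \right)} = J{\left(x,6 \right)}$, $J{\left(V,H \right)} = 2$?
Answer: $21011$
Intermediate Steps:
$z{\left(x \right)} = 2$
$z{\left(-6 \right)} - -21009 = 2 - -21009 = 2 + 21009 = 21011$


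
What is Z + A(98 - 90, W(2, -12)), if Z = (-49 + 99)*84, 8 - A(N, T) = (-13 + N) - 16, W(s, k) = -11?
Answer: 4229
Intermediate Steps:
A(N, T) = 37 - N (A(N, T) = 8 - ((-13 + N) - 16) = 8 - (-29 + N) = 8 + (29 - N) = 37 - N)
Z = 4200 (Z = 50*84 = 4200)
Z + A(98 - 90, W(2, -12)) = 4200 + (37 - (98 - 90)) = 4200 + (37 - 1*8) = 4200 + (37 - 8) = 4200 + 29 = 4229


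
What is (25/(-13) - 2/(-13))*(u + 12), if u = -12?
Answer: 0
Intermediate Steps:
(25/(-13) - 2/(-13))*(u + 12) = (25/(-13) - 2/(-13))*(-12 + 12) = (25*(-1/13) - 2*(-1/13))*0 = (-25/13 + 2/13)*0 = -23/13*0 = 0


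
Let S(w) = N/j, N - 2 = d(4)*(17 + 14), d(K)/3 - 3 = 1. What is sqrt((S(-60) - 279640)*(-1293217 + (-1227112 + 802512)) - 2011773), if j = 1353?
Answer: sqrt(7267485342794109)/123 ≈ 6.9309e+5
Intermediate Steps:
d(K) = 12 (d(K) = 9 + 3*1 = 9 + 3 = 12)
N = 374 (N = 2 + 12*(17 + 14) = 2 + 12*31 = 2 + 372 = 374)
S(w) = 34/123 (S(w) = 374/1353 = 374*(1/1353) = 34/123)
sqrt((S(-60) - 279640)*(-1293217 + (-1227112 + 802512)) - 2011773) = sqrt((34/123 - 279640)*(-1293217 + (-1227112 + 802512)) - 2011773) = sqrt(-34395686*(-1293217 - 424600)/123 - 2011773) = sqrt(-34395686/123*(-1717817) - 2011773) = sqrt(59085494137462/123 - 2011773) = sqrt(59085246689383/123) = sqrt(7267485342794109)/123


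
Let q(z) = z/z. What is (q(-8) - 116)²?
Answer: 13225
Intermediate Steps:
q(z) = 1
(q(-8) - 116)² = (1 - 116)² = (-115)² = 13225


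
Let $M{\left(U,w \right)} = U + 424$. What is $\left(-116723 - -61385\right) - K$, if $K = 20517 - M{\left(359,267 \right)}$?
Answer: $-75072$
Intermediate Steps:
$M{\left(U,w \right)} = 424 + U$
$K = 19734$ ($K = 20517 - \left(424 + 359\right) = 20517 - 783 = 19734$)
$\left(-116723 - -61385\right) - K = \left(-116723 - -61385\right) - 19734 = \left(-116723 + 61385\right) - 19734 = -55338 - 19734 = -75072$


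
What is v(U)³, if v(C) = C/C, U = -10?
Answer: 1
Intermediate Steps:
v(C) = 1
v(U)³ = 1³ = 1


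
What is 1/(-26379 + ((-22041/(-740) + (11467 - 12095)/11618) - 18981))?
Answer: -740/33544399 ≈ -2.2060e-5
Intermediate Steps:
1/(-26379 + ((-22041/(-740) + (11467 - 12095)/11618) - 18981)) = 1/(-26379 + ((-22041*(-1/740) - 628*1/11618) - 18981)) = 1/(-26379 + ((22041/740 - 2/37) - 18981)) = 1/(-26379 + (22001/740 - 18981)) = 1/(-26379 - 14023939/740) = 1/(-33544399/740) = -740/33544399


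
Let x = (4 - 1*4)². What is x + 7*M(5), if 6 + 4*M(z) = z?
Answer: -7/4 ≈ -1.7500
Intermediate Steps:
M(z) = -3/2 + z/4
x = 0 (x = (4 - 4)² = 0² = 0)
x + 7*M(5) = 0 + 7*(-3/2 + (¼)*5) = 0 + 7*(-3/2 + 5/4) = 0 + 7*(-¼) = 0 - 7/4 = -7/4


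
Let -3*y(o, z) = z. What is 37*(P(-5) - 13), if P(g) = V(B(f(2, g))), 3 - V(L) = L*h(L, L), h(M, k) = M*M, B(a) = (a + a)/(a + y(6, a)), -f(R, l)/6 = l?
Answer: -1369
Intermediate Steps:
f(R, l) = -6*l
y(o, z) = -z/3
B(a) = 3 (B(a) = (a + a)/(a - a/3) = (2*a)/((2*a/3)) = (2*a)*(3/(2*a)) = 3)
h(M, k) = M**2
V(L) = 3 - L**3 (V(L) = 3 - L*L**2 = 3 - L**3)
P(g) = -24 (P(g) = 3 - 1*3**3 = 3 - 1*27 = 3 - 27 = -24)
37*(P(-5) - 13) = 37*(-24 - 13) = 37*(-37) = -1369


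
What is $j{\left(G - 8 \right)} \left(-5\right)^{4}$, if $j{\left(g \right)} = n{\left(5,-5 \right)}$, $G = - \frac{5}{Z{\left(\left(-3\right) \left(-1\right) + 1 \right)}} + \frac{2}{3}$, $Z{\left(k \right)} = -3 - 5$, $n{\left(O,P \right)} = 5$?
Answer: $3125$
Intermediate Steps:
$Z{\left(k \right)} = -8$
$G = \frac{31}{24}$ ($G = - \frac{5}{-8} + \frac{2}{3} = \left(-5\right) \left(- \frac{1}{8}\right) + 2 \cdot \frac{1}{3} = \frac{5}{8} + \frac{2}{3} = \frac{31}{24} \approx 1.2917$)
$j{\left(g \right)} = 5$
$j{\left(G - 8 \right)} \left(-5\right)^{4} = 5 \left(-5\right)^{4} = 5 \cdot 625 = 3125$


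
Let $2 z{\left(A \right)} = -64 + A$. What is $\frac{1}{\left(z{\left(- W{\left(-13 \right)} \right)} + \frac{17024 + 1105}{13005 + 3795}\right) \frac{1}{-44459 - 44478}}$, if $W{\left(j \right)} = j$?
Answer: $\frac{498047200}{136757} \approx 3641.8$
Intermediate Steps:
$z{\left(A \right)} = -32 + \frac{A}{2}$ ($z{\left(A \right)} = \frac{-64 + A}{2} = -32 + \frac{A}{2}$)
$\frac{1}{\left(z{\left(- W{\left(-13 \right)} \right)} + \frac{17024 + 1105}{13005 + 3795}\right) \frac{1}{-44459 - 44478}} = \frac{1}{\left(\left(-32 + \frac{\left(-1\right) \left(-13\right)}{2}\right) + \frac{17024 + 1105}{13005 + 3795}\right) \frac{1}{-44459 - 44478}} = \frac{1}{\left(\left(-32 + \frac{1}{2} \cdot 13\right) + \frac{18129}{16800}\right) \frac{1}{-88937}} = \frac{1}{\left(\left(-32 + \frac{13}{2}\right) + 18129 \cdot \frac{1}{16800}\right) \left(- \frac{1}{88937}\right)} = \frac{1}{\left(- \frac{51}{2} + \frac{6043}{5600}\right) \left(- \frac{1}{88937}\right)} = \frac{1}{\left(- \frac{136757}{5600}\right) \left(- \frac{1}{88937}\right)} = \frac{1}{\frac{136757}{498047200}} = \frac{498047200}{136757}$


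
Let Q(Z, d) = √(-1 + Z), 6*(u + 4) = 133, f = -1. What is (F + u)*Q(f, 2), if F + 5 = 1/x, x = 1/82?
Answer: 571*I*√2/6 ≈ 134.59*I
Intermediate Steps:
x = 1/82 ≈ 0.012195
u = 109/6 (u = -4 + (⅙)*133 = -4 + 133/6 = 109/6 ≈ 18.167)
F = 77 (F = -5 + 1/(1/82) = -5 + 82 = 77)
(F + u)*Q(f, 2) = (77 + 109/6)*√(-1 - 1) = 571*√(-2)/6 = 571*(I*√2)/6 = 571*I*√2/6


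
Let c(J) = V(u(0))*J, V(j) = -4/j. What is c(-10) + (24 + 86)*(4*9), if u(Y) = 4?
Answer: 3970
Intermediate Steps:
c(J) = -J (c(J) = (-4/4)*J = (-4*¼)*J = -J)
c(-10) + (24 + 86)*(4*9) = -1*(-10) + (24 + 86)*(4*9) = 10 + 110*36 = 10 + 3960 = 3970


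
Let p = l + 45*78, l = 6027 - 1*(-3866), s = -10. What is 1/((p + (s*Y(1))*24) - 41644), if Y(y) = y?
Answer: -1/28481 ≈ -3.5111e-5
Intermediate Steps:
l = 9893 (l = 6027 + 3866 = 9893)
p = 13403 (p = 9893 + 45*78 = 9893 + 3510 = 13403)
1/((p + (s*Y(1))*24) - 41644) = 1/((13403 - 10*1*24) - 41644) = 1/((13403 - 10*24) - 41644) = 1/((13403 - 240) - 41644) = 1/(13163 - 41644) = 1/(-28481) = -1/28481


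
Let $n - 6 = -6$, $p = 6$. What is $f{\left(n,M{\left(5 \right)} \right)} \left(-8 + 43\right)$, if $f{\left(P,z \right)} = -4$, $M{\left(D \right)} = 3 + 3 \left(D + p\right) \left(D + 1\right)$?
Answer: $-140$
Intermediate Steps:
$M{\left(D \right)} = 3 + 3 \left(1 + D\right) \left(6 + D\right)$ ($M{\left(D \right)} = 3 + 3 \left(D + 6\right) \left(D + 1\right) = 3 + 3 \left(6 + D\right) \left(1 + D\right) = 3 + 3 \left(1 + D\right) \left(6 + D\right)$)
$n = 0$ ($n = 6 - 6 = 0$)
$f{\left(n,M{\left(5 \right)} \right)} \left(-8 + 43\right) = - 4 \left(-8 + 43\right) = \left(-4\right) 35 = -140$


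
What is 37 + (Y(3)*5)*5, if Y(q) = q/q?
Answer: 62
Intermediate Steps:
Y(q) = 1
37 + (Y(3)*5)*5 = 37 + (1*5)*5 = 37 + 5*5 = 37 + 25 = 62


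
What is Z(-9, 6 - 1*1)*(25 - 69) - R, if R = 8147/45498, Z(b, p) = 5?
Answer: -10017707/45498 ≈ -220.18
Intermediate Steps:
R = 8147/45498 (R = 8147*(1/45498) = 8147/45498 ≈ 0.17906)
Z(-9, 6 - 1*1)*(25 - 69) - R = 5*(25 - 69) - 1*8147/45498 = 5*(-44) - 8147/45498 = -220 - 8147/45498 = -10017707/45498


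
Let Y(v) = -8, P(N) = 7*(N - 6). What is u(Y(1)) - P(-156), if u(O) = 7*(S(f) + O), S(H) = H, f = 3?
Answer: 1099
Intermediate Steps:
P(N) = -42 + 7*N (P(N) = 7*(-6 + N) = -42 + 7*N)
u(O) = 21 + 7*O (u(O) = 7*(3 + O) = 21 + 7*O)
u(Y(1)) - P(-156) = (21 + 7*(-8)) - (-42 + 7*(-156)) = (21 - 56) - (-42 - 1092) = -35 - 1*(-1134) = -35 + 1134 = 1099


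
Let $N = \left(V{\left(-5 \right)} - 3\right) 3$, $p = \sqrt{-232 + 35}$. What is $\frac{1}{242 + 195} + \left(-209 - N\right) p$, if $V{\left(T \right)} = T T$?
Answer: $\frac{1}{437} - 275 i \sqrt{197} \approx 0.0022883 - 3859.8 i$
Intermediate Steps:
$V{\left(T \right)} = T^{2}$
$p = i \sqrt{197}$ ($p = \sqrt{-197} = i \sqrt{197} \approx 14.036 i$)
$N = 66$ ($N = \left(\left(-5\right)^{2} - 3\right) 3 = \left(25 - 3\right) 3 = 22 \cdot 3 = 66$)
$\frac{1}{242 + 195} + \left(-209 - N\right) p = \frac{1}{242 + 195} + \left(-209 - 66\right) i \sqrt{197} = \frac{1}{437} + \left(-209 - 66\right) i \sqrt{197} = \frac{1}{437} - 275 i \sqrt{197}$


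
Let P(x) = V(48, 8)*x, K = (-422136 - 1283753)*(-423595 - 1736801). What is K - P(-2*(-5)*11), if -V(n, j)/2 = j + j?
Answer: 3685395775564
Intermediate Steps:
V(n, j) = -4*j (V(n, j) = -2*(j + j) = -4*j)
K = 3685395772044 (K = -1705889*(-2160396) = 3685395772044)
P(x) = -32*x (P(x) = (-4*8)*x = -32*x)
K - P(-2*(-5)*11) = 3685395772044 - (-32)*-2*(-5)*11 = 3685395772044 - (-32)*10*11 = 3685395772044 - (-32)*110 = 3685395772044 - 1*(-3520) = 3685395772044 + 3520 = 3685395775564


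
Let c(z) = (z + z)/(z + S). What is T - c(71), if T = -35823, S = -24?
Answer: -1683823/47 ≈ -35826.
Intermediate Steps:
c(z) = 2*z/(-24 + z) (c(z) = (z + z)/(z - 24) = (2*z)/(-24 + z) = 2*z/(-24 + z))
T - c(71) = -35823 - 2*71/(-24 + 71) = -35823 - 2*71/47 = -35823 - 1*142/47 = -35823 - 142/47 = -1683823/47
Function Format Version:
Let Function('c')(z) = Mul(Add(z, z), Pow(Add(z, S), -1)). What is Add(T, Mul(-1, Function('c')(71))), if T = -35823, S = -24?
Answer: Rational(-1683823, 47) ≈ -35826.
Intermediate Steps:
Function('c')(z) = Mul(2, z, Pow(Add(-24, z), -1)) (Function('c')(z) = Mul(Add(z, z), Pow(Add(z, -24), -1)) = Mul(Mul(2, z), Pow(Add(-24, z), -1)) = Mul(2, z, Pow(Add(-24, z), -1)))
Add(T, Mul(-1, Function('c')(71))) = Add(-35823, Mul(-1, Mul(2, 71, Pow(Add(-24, 71), -1)))) = Add(-35823, Mul(-1, Mul(2, 71, Pow(47, -1)))) = Add(-35823, Mul(-1, Mul(2, 71, Rational(1, 47)))) = Add(-35823, Mul(-1, Rational(142, 47))) = Add(-35823, Rational(-142, 47)) = Rational(-1683823, 47)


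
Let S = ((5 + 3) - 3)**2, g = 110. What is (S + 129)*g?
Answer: 16940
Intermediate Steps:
S = 25 (S = (8 - 3)**2 = 5**2 = 25)
(S + 129)*g = (25 + 129)*110 = 154*110 = 16940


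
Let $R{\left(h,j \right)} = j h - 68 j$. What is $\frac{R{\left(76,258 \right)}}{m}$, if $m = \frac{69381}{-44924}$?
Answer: $- \frac{30907712}{23127} \approx -1336.4$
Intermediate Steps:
$m = - \frac{69381}{44924}$ ($m = 69381 \left(- \frac{1}{44924}\right) = - \frac{69381}{44924} \approx -1.5444$)
$R{\left(h,j \right)} = - 68 j + h j$ ($R{\left(h,j \right)} = h j - 68 j = - 68 j + h j$)
$\frac{R{\left(76,258 \right)}}{m} = \frac{258 \left(-68 + 76\right)}{- \frac{69381}{44924}} = 258 \cdot 8 \left(- \frac{44924}{69381}\right) = 2064 \left(- \frac{44924}{69381}\right) = - \frac{30907712}{23127}$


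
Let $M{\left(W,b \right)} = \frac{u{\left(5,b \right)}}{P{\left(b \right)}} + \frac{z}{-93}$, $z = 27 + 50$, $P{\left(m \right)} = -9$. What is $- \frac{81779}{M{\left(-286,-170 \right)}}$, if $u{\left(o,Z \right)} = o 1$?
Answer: $\frac{22816341}{386} \approx 59110.0$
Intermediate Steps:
$u{\left(o,Z \right)} = o$
$z = 77$
$M{\left(W,b \right)} = - \frac{386}{279}$ ($M{\left(W,b \right)} = \frac{5}{-9} + \frac{77}{-93} = 5 \left(- \frac{1}{9}\right) + 77 \left(- \frac{1}{93}\right) = - \frac{5}{9} - \frac{77}{93} = - \frac{386}{279}$)
$- \frac{81779}{M{\left(-286,-170 \right)}} = - \frac{81779}{- \frac{386}{279}} = \left(-81779\right) \left(- \frac{279}{386}\right) = \frac{22816341}{386}$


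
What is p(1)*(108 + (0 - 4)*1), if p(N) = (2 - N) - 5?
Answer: -416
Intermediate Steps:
p(N) = -3 - N
p(1)*(108 + (0 - 4)*1) = (-3 - 1*1)*(108 + (0 - 4)*1) = (-3 - 1)*(108 - 4*1) = -4*(108 - 4) = -4*104 = -416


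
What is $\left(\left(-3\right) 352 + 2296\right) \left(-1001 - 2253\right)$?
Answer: $-4034960$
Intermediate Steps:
$\left(\left(-3\right) 352 + 2296\right) \left(-1001 - 2253\right) = \left(-1056 + 2296\right) \left(-3254\right) = 1240 \left(-3254\right) = -4034960$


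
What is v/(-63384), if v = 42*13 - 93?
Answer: -151/21128 ≈ -0.0071469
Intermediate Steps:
v = 453 (v = 546 - 93 = 453)
v/(-63384) = 453/(-63384) = 453*(-1/63384) = -151/21128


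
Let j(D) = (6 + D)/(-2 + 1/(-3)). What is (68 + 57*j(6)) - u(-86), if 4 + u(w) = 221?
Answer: -3095/7 ≈ -442.14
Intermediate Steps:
j(D) = -18/7 - 3*D/7 (j(D) = (6 + D)/(-2 + 1*(-1/3)) = (6 + D)/(-2 - 1/3) = (6 + D)/(-7/3) = (6 + D)*(-3/7) = -18/7 - 3*D/7)
u(w) = 217 (u(w) = -4 + 221 = 217)
(68 + 57*j(6)) - u(-86) = (68 + 57*(-18/7 - 3/7*6)) - 1*217 = (68 + 57*(-18/7 - 18/7)) - 217 = (68 + 57*(-36/7)) - 217 = (68 - 2052/7) - 217 = -1576/7 - 217 = -3095/7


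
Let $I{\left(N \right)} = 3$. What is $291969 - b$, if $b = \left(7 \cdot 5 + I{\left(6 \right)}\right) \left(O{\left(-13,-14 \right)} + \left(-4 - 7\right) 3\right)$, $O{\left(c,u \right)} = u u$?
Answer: $285775$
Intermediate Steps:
$O{\left(c,u \right)} = u^{2}$
$b = 6194$ ($b = \left(7 \cdot 5 + 3\right) \left(\left(-14\right)^{2} + \left(-4 - 7\right) 3\right) = \left(35 + 3\right) \left(196 - 33\right) = 38 \left(196 - 33\right) = 38 \cdot 163 = 6194$)
$291969 - b = 291969 - 6194 = 285775$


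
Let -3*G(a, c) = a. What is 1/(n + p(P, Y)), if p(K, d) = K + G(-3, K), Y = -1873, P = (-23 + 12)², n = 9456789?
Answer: 1/9456911 ≈ 1.0574e-7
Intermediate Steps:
P = 121 (P = (-11)² = 121)
G(a, c) = -a/3
p(K, d) = 1 + K (p(K, d) = K - ⅓*(-3) = K + 1 = 1 + K)
1/(n + p(P, Y)) = 1/(9456789 + (1 + 121)) = 1/(9456789 + 122) = 1/9456911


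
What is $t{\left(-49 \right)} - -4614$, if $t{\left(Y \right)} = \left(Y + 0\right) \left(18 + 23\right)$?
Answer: $2605$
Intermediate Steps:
$t{\left(Y \right)} = 41 Y$ ($t{\left(Y \right)} = Y 41 = 41 Y$)
$t{\left(-49 \right)} - -4614 = 41 \left(-49\right) - -4614 = -2009 + 4614 = 2605$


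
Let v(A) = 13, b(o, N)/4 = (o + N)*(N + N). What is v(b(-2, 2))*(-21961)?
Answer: -285493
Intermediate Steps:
b(o, N) = 8*N*(N + o) (b(o, N) = 4*((o + N)*(N + N)) = 4*((N + o)*(2*N)) = 4*(2*N*(N + o)) = 8*N*(N + o))
v(b(-2, 2))*(-21961) = 13*(-21961) = -285493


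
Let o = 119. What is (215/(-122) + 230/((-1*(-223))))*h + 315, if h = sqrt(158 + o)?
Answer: 315 - 19885*sqrt(277)/27206 ≈ 302.84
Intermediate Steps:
h = sqrt(277) (h = sqrt(158 + 119) = sqrt(277) ≈ 16.643)
(215/(-122) + 230/((-1*(-223))))*h + 315 = (215/(-122) + 230/((-1*(-223))))*sqrt(277) + 315 = (215*(-1/122) + 230/223)*sqrt(277) + 315 = (-215/122 + 230*(1/223))*sqrt(277) + 315 = (-215/122 + 230/223)*sqrt(277) + 315 = -19885*sqrt(277)/27206 + 315 = 315 - 19885*sqrt(277)/27206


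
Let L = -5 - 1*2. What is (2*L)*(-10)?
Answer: 140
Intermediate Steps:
L = -7 (L = -5 - 2 = -7)
(2*L)*(-10) = (2*(-7))*(-10) = -14*(-10) = 140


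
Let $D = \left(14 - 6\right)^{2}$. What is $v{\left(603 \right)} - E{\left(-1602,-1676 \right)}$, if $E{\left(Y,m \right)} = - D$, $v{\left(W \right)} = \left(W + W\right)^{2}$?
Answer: $1454500$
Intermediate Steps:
$D = 64$ ($D = 8^{2} = 64$)
$v{\left(W \right)} = 4 W^{2}$ ($v{\left(W \right)} = \left(2 W\right)^{2} = 4 W^{2}$)
$E{\left(Y,m \right)} = -64$ ($E{\left(Y,m \right)} = \left(-1\right) 64 = -64$)
$v{\left(603 \right)} - E{\left(-1602,-1676 \right)} = 4 \cdot 603^{2} - -64 = 4 \cdot 363609 + 64 = 1454436 + 64 = 1454500$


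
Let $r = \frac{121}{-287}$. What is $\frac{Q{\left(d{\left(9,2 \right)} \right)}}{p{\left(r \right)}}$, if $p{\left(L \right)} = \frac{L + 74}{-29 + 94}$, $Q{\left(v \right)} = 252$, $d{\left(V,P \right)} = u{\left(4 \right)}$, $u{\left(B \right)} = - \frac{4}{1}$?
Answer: $\frac{1567020}{7039} \approx 222.62$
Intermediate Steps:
$u{\left(B \right)} = -4$ ($u{\left(B \right)} = \left(-4\right) 1 = -4$)
$d{\left(V,P \right)} = -4$
$r = - \frac{121}{287}$ ($r = 121 \left(- \frac{1}{287}\right) = - \frac{121}{287} \approx -0.4216$)
$p{\left(L \right)} = \frac{74}{65} + \frac{L}{65}$ ($p{\left(L \right)} = \frac{74 + L}{65} = \left(74 + L\right) \frac{1}{65} = \frac{74}{65} + \frac{L}{65}$)
$\frac{Q{\left(d{\left(9,2 \right)} \right)}}{p{\left(r \right)}} = \frac{252}{\frac{74}{65} + \frac{1}{65} \left(- \frac{121}{287}\right)} = \frac{252}{\frac{74}{65} - \frac{121}{18655}} = \frac{252}{\frac{21117}{18655}} = 252 \cdot \frac{18655}{21117} = \frac{1567020}{7039}$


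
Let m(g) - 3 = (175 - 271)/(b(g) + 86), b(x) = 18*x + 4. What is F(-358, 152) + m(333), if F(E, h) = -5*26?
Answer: -64397/507 ≈ -127.02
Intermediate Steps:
b(x) = 4 + 18*x
F(E, h) = -130
m(g) = 3 - 96/(90 + 18*g) (m(g) = 3 + (175 - 271)/((4 + 18*g) + 86) = 3 - 96/(90 + 18*g))
F(-358, 152) + m(333) = -130 + (29 + 9*333)/(3*(5 + 333)) = -130 + (1/3)*(29 + 2997)/338 = -130 + (1/3)*(1/338)*3026 = -130 + 1513/507 = -64397/507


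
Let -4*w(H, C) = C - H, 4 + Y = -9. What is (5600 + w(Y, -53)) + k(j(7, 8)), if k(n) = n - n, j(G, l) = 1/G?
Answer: 5610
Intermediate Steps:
Y = -13 (Y = -4 - 9 = -13)
w(H, C) = -C/4 + H/4 (w(H, C) = -(C - H)/4 = -C/4 + H/4)
k(n) = 0
(5600 + w(Y, -53)) + k(j(7, 8)) = (5600 + (-¼*(-53) + (¼)*(-13))) + 0 = (5600 + (53/4 - 13/4)) + 0 = (5600 + 10) + 0 = 5610 + 0 = 5610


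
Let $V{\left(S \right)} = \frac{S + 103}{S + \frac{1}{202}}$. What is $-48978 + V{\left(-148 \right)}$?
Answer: $- \frac{97612548}{1993} \approx -48978.0$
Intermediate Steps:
$V{\left(S \right)} = \frac{103 + S}{\frac{1}{202} + S}$ ($V{\left(S \right)} = \frac{103 + S}{S + \frac{1}{202}} = \frac{103 + S}{\frac{1}{202} + S}$)
$-48978 + V{\left(-148 \right)} = -48978 + \frac{202 \left(103 - 148\right)}{1 + 202 \left(-148\right)} = -48978 + 202 \frac{1}{1 - 29896} \left(-45\right) = -48978 + 202 \frac{1}{-29895} \left(-45\right) = -48978 + 202 \left(- \frac{1}{29895}\right) \left(-45\right) = -48978 + \frac{606}{1993} = - \frac{97612548}{1993}$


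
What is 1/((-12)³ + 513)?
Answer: -1/1215 ≈ -0.00082305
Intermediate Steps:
1/((-12)³ + 513) = 1/(-1728 + 513) = 1/(-1215) = -1/1215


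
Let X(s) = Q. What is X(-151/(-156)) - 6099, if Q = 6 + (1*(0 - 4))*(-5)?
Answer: -6073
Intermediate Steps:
Q = 26 (Q = 6 + (1*(-4))*(-5) = 6 - 4*(-5) = 6 + 20 = 26)
X(s) = 26
X(-151/(-156)) - 6099 = 26 - 6099 = -6073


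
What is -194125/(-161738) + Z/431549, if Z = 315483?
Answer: 134800039079/69797872162 ≈ 1.9313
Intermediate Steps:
-194125/(-161738) + Z/431549 = -194125/(-161738) + 315483/431549 = -194125*(-1/161738) + 315483*(1/431549) = 194125/161738 + 315483/431549 = 134800039079/69797872162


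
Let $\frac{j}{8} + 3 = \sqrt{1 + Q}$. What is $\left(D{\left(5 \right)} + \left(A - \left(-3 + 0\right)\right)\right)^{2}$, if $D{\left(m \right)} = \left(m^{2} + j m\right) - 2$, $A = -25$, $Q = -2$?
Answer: $12561 - 9520 i \approx 12561.0 - 9520.0 i$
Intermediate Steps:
$j = -24 + 8 i$ ($j = -24 + 8 \sqrt{1 - 2} = -24 + 8 \sqrt{-1} = -24 + 8 i \approx -24.0 + 8.0 i$)
$D{\left(m \right)} = -2 + m^{2} + m \left(-24 + 8 i\right)$ ($D{\left(m \right)} = \left(m^{2} + \left(-24 + 8 i\right) m\right) - 2 = \left(m^{2} + m \left(-24 + 8 i\right)\right) - 2 = -2 + m^{2} + m \left(-24 + 8 i\right)$)
$\left(D{\left(5 \right)} + \left(A - \left(-3 + 0\right)\right)\right)^{2} = \left(\left(-2 + 5^{2} - 40 \left(3 - i\right)\right) - 22\right)^{2} = \left(\left(-2 + 25 - \left(120 - 40 i\right)\right) - 22\right)^{2} = \left(\left(-97 + 40 i\right) + \left(-25 + 3\right)\right)^{2} = \left(\left(-97 + 40 i\right) - 22\right)^{2} = \left(-119 + 40 i\right)^{2}$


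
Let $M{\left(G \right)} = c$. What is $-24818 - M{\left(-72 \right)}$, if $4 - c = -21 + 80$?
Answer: $-24763$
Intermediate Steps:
$c = -55$ ($c = 4 - \left(-21 + 80\right) = 4 - 59 = -55$)
$M{\left(G \right)} = -55$
$-24818 - M{\left(-72 \right)} = -24818 - -55 = -24818 + 55 = -24763$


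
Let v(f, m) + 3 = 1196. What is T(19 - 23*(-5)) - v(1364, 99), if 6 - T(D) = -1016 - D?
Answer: -37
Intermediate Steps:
v(f, m) = 1193 (v(f, m) = -3 + 1196 = 1193)
T(D) = 1022 + D (T(D) = 6 - (-1016 - D) = 6 + (1016 + D) = 1022 + D)
T(19 - 23*(-5)) - v(1364, 99) = (1022 + (19 - 23*(-5))) - 1*1193 = (1022 + (19 + 115)) - 1193 = (1022 + 134) - 1193 = 1156 - 1193 = -37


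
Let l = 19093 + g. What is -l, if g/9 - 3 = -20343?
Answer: 163967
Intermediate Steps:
g = -183060 (g = 27 + 9*(-20343) = 27 - 183087 = -183060)
l = -163967 (l = 19093 - 183060 = -163967)
-l = -1*(-163967) = 163967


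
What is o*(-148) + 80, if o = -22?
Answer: 3336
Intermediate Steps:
o*(-148) + 80 = -22*(-148) + 80 = 3256 + 80 = 3336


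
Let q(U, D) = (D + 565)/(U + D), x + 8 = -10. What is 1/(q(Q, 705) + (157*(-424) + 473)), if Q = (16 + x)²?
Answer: -709/46860085 ≈ -1.5130e-5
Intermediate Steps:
x = -18 (x = -8 - 10 = -18)
Q = 4 (Q = (16 - 18)² = (-2)² = 4)
q(U, D) = (565 + D)/(D + U)
1/(q(Q, 705) + (157*(-424) + 473)) = 1/((565 + 705)/(705 + 4) + (157*(-424) + 473)) = 1/(1270/709 + (-66568 + 473)) = 1/((1/709)*1270 - 66095) = 1/(1270/709 - 66095) = 1/(-46860085/709) = -709/46860085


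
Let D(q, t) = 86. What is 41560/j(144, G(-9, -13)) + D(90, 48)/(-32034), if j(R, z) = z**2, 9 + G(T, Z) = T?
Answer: 55471049/432459 ≈ 128.27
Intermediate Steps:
G(T, Z) = -9 + T
41560/j(144, G(-9, -13)) + D(90, 48)/(-32034) = 41560/((-9 - 9)**2) + 86/(-32034) = 41560/((-18)**2) + 86*(-1/32034) = 41560/324 - 43/16017 = 41560*(1/324) - 43/16017 = 10390/81 - 43/16017 = 55471049/432459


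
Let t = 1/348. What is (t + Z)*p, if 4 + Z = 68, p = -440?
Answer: -2450030/87 ≈ -28161.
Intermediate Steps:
Z = 64 (Z = -4 + 68 = 64)
t = 1/348 ≈ 0.0028736
(t + Z)*p = (1/348 + 64)*(-440) = (22273/348)*(-440) = -2450030/87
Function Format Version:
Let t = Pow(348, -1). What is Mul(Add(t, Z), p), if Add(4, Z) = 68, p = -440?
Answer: Rational(-2450030, 87) ≈ -28161.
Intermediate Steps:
Z = 64 (Z = Add(-4, 68) = 64)
t = Rational(1, 348) ≈ 0.0028736
Mul(Add(t, Z), p) = Mul(Add(Rational(1, 348), 64), -440) = Mul(Rational(22273, 348), -440) = Rational(-2450030, 87)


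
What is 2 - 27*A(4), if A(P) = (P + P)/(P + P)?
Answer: -25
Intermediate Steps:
A(P) = 1 (A(P) = (2*P)/((2*P)) = (2*P)*(1/(2*P)) = 1)
2 - 27*A(4) = 2 - 27*1 = 2 - 27 = -25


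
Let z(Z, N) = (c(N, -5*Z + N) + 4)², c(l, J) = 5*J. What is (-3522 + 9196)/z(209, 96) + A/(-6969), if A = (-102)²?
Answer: -77937336206/52214259163 ≈ -1.4926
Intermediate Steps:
A = 10404
z(Z, N) = (4 - 25*Z + 5*N)² (z(Z, N) = (5*(-5*Z + N) + 4)² = (5*(N - 5*Z) + 4)² = ((-25*Z + 5*N) + 4)² = (4 - 25*Z + 5*N)²)
(-3522 + 9196)/z(209, 96) + A/(-6969) = (-3522 + 9196)/((4 - 25*209 + 5*96)²) + 10404/(-6969) = 5674/((4 - 5225 + 480)²) + 10404*(-1/6969) = 5674/((-4741)²) - 3468/2323 = 5674/22477081 - 3468/2323 = -77937336206/52214259163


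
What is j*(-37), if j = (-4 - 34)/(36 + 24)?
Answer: 703/30 ≈ 23.433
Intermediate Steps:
j = -19/30 (j = -38/60 = -38*1/60 = -19/30 ≈ -0.63333)
j*(-37) = -19/30*(-37) = 703/30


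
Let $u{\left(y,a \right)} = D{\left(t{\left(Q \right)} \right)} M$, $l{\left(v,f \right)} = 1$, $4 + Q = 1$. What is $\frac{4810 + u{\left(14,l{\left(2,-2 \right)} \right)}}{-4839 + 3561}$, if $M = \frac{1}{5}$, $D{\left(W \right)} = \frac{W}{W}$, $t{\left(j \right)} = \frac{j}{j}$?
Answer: $- \frac{8017}{2130} \approx -3.7639$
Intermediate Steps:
$Q = -3$ ($Q = -4 + 1 = -3$)
$t{\left(j \right)} = 1$
$D{\left(W \right)} = 1$
$M = \frac{1}{5} \approx 0.2$
$u{\left(y,a \right)} = \frac{1}{5}$ ($u{\left(y,a \right)} = 1 \cdot \frac{1}{5} = \frac{1}{5}$)
$\frac{4810 + u{\left(14,l{\left(2,-2 \right)} \right)}}{-4839 + 3561} = \frac{4810 + \frac{1}{5}}{-4839 + 3561} = \frac{24051}{5 \left(-1278\right)} = \frac{24051}{5} \left(- \frac{1}{1278}\right) = - \frac{8017}{2130}$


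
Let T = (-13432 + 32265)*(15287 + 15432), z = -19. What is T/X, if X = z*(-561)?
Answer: 34031231/627 ≈ 54276.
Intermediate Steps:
X = 10659 (X = -19*(-561) = 10659)
T = 578530927 (T = 18833*30719 = 578530927)
T/X = 578530927/10659 = 578530927*(1/10659) = 34031231/627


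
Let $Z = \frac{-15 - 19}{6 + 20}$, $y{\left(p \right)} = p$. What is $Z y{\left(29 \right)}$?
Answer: $- \frac{493}{13} \approx -37.923$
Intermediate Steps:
$Z = - \frac{17}{13}$ ($Z = - \frac{34}{26} = \left(-34\right) \frac{1}{26} = - \frac{17}{13} \approx -1.3077$)
$Z y{\left(29 \right)} = \left(- \frac{17}{13}\right) 29 = - \frac{493}{13}$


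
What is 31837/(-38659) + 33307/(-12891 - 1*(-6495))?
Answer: -1491244765/247262964 ≈ -6.0310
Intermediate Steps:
31837/(-38659) + 33307/(-12891 - 1*(-6495)) = 31837*(-1/38659) + 33307/(-12891 + 6495) = -31837/38659 + 33307/(-6396) = -31837/38659 + 33307*(-1/6396) = -31837/38659 - 33307/6396 = -1491244765/247262964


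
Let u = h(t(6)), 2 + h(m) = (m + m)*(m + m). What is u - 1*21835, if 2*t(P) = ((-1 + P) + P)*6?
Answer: -17481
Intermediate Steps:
t(P) = -3 + 6*P (t(P) = (((-1 + P) + P)*6)/2 = ((-1 + 2*P)*6)/2 = (-6 + 12*P)/2 = -3 + 6*P)
h(m) = -2 + 4*m**2 (h(m) = -2 + (m + m)*(m + m) = -2 + (2*m)*(2*m) = -2 + 4*m**2)
u = 4354 (u = -2 + 4*(-3 + 6*6)**2 = -2 + 4*(-3 + 36)**2 = -2 + 4*33**2 = -2 + 4*1089 = -2 + 4356 = 4354)
u - 1*21835 = 4354 - 1*21835 = 4354 - 21835 = -17481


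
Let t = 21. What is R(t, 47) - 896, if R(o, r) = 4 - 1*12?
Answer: -904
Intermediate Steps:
R(o, r) = -8 (R(o, r) = 4 - 12 = -8)
R(t, 47) - 896 = -8 - 896 = -904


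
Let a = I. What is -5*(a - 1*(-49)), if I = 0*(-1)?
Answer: -245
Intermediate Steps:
I = 0
a = 0
-5*(a - 1*(-49)) = -5*(0 - 1*(-49)) = -5*(0 + 49) = -5*49 = -245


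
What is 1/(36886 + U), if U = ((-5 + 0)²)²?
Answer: 1/37511 ≈ 2.6659e-5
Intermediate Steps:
U = 625 (U = ((-5)²)² = 25² = 625)
1/(36886 + U) = 1/(36886 + 625) = 1/37511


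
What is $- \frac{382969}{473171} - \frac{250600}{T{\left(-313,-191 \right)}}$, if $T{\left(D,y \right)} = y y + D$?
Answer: $- \frac{16553484424}{2139206091} \approx -7.7381$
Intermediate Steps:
$T{\left(D,y \right)} = D + y^{2}$ ($T{\left(D,y \right)} = y^{2} + D = D + y^{2}$)
$- \frac{382969}{473171} - \frac{250600}{T{\left(-313,-191 \right)}} = - \frac{382969}{473171} - \frac{250600}{-313 + \left(-191\right)^{2}} = \left(-382969\right) \frac{1}{473171} - \frac{250600}{-313 + 36481} = - \frac{382969}{473171} - \frac{250600}{36168} = - \frac{382969}{473171} - \frac{31325}{4521} = - \frac{16553484424}{2139206091}$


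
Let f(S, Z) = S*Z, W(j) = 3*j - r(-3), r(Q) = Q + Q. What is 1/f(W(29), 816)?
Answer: 1/75888 ≈ 1.3177e-5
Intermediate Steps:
r(Q) = 2*Q
W(j) = 6 + 3*j (W(j) = 3*j - 2*(-3) = 3*j - 1*(-6) = 3*j + 6 = 6 + 3*j)
1/f(W(29), 816) = 1/((6 + 3*29)*816) = 1/((6 + 87)*816) = 1/(93*816) = 1/75888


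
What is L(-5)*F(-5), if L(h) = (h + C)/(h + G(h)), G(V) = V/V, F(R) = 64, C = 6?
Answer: -16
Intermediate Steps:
G(V) = 1
L(h) = (6 + h)/(1 + h) (L(h) = (h + 6)/(h + 1) = (6 + h)/(1 + h))
L(-5)*F(-5) = ((6 - 5)/(1 - 5))*64 = (1/(-4))*64 = -¼*1*64 = -¼*64 = -16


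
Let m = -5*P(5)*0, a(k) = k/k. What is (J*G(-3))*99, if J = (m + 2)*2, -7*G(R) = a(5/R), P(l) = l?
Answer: -396/7 ≈ -56.571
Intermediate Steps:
a(k) = 1
G(R) = -1/7 (G(R) = -1/7*1 = -1/7)
m = 0 (m = -5*5*0 = -25*0 = 0)
J = 4 (J = (0 + 2)*2 = 2*2 = 4)
(J*G(-3))*99 = (4*(-1/7))*99 = -4/7*99 = -396/7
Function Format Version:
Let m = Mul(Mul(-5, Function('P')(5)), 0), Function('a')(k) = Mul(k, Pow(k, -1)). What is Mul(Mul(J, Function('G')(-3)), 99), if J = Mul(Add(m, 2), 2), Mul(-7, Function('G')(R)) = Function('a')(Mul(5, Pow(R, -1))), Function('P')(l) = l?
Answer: Rational(-396, 7) ≈ -56.571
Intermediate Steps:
Function('a')(k) = 1
Function('G')(R) = Rational(-1, 7) (Function('G')(R) = Mul(Rational(-1, 7), 1) = Rational(-1, 7))
m = 0 (m = Mul(Mul(-5, 5), 0) = Mul(-25, 0) = 0)
J = 4 (J = Mul(Add(0, 2), 2) = Mul(2, 2) = 4)
Mul(Mul(J, Function('G')(-3)), 99) = Mul(Mul(4, Rational(-1, 7)), 99) = Mul(Rational(-4, 7), 99) = Rational(-396, 7)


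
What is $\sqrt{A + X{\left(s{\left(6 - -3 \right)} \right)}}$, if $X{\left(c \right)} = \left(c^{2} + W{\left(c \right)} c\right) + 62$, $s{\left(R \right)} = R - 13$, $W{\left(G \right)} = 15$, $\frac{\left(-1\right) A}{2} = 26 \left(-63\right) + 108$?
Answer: $9 \sqrt{38} \approx 55.48$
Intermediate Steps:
$A = 3060$ ($A = - 2 \left(26 \left(-63\right) + 108\right) = - 2 \left(-1638 + 108\right) = \left(-2\right) \left(-1530\right) = 3060$)
$s{\left(R \right)} = -13 + R$
$X{\left(c \right)} = 62 + c^{2} + 15 c$ ($X{\left(c \right)} = \left(c^{2} + 15 c\right) + 62 = 62 + c^{2} + 15 c$)
$\sqrt{A + X{\left(s{\left(6 - -3 \right)} \right)}} = \sqrt{3060 + \left(62 + \left(-13 + \left(6 - -3\right)\right)^{2} + 15 \left(-13 + \left(6 - -3\right)\right)\right)} = \sqrt{3060 + \left(62 + \left(-13 + \left(6 + 3\right)\right)^{2} + 15 \left(-13 + \left(6 + 3\right)\right)\right)} = \sqrt{3060 + \left(62 + \left(-13 + 9\right)^{2} + 15 \left(-13 + 9\right)\right)} = \sqrt{3060 + \left(62 + \left(-4\right)^{2} + 15 \left(-4\right)\right)} = \sqrt{3060 + \left(62 + 16 - 60\right)} = \sqrt{3060 + 18} = \sqrt{3078} = 9 \sqrt{38}$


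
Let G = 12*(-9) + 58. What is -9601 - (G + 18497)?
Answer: -28048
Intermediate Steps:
G = -50 (G = -108 + 58 = -50)
-9601 - (G + 18497) = -9601 - (-50 + 18497) = -9601 - 1*18447 = -9601 - 18447 = -28048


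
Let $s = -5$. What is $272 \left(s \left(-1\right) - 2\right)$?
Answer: $816$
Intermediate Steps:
$272 \left(s \left(-1\right) - 2\right) = 272 \left(\left(-5\right) \left(-1\right) - 2\right) = 272 \left(5 - 2\right) = 272 \cdot 3 = 816$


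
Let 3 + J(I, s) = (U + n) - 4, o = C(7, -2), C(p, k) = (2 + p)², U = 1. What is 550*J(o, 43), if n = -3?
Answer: -4950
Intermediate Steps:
o = 81 (o = (2 + 7)² = 9² = 81)
J(I, s) = -9 (J(I, s) = -3 + ((1 - 3) - 4) = -3 + (-2 - 4) = -3 - 6 = -9)
550*J(o, 43) = 550*(-9) = -4950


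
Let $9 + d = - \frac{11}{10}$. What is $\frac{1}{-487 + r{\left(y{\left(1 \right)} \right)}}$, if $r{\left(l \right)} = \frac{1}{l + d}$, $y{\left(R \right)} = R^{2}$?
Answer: $- \frac{91}{44327} \approx -0.0020529$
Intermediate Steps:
$d = - \frac{101}{10}$ ($d = -9 - \frac{11}{10} = - \frac{101}{10} \approx -10.1$)
$r{\left(l \right)} = \frac{1}{- \frac{101}{10} + l}$ ($r{\left(l \right)} = \frac{1}{l - \frac{101}{10}} = \frac{1}{- \frac{101}{10} + l}$)
$\frac{1}{-487 + r{\left(y{\left(1 \right)} \right)}} = \frac{1}{-487 + \frac{10}{-101 + 10 \cdot 1^{2}}} = \frac{1}{-487 + \frac{10}{-101 + 10 \cdot 1}} = \frac{1}{-487 + \frac{10}{-101 + 10}} = \frac{1}{-487 + \frac{10}{-91}} = \frac{1}{-487 + 10 \left(- \frac{1}{91}\right)} = \frac{1}{-487 - \frac{10}{91}} = \frac{1}{- \frac{44327}{91}} = - \frac{91}{44327}$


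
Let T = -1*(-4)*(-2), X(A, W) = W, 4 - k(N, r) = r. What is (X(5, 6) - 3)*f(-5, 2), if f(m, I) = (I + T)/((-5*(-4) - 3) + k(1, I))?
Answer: -18/19 ≈ -0.94737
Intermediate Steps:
k(N, r) = 4 - r
T = -8 (T = 4*(-2) = -8)
f(m, I) = (-8 + I)/(21 - I) (f(m, I) = (I - 8)/((-5*(-4) - 3) + (4 - I)) = (-8 + I)/((20 - 3) + (4 - I)) = (-8 + I)/(17 + (4 - I)) = (-8 + I)/(21 - I))
(X(5, 6) - 3)*f(-5, 2) = (6 - 3)*((8 - 1*2)/(-21 + 2)) = 3*((8 - 2)/(-19)) = 3*(-1/19*6) = 3*(-6/19) = -18/19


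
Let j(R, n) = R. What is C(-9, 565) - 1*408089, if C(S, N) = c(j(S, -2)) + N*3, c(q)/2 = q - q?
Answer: -406394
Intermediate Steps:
c(q) = 0 (c(q) = 2*(q - q) = 2*0 = 0)
C(S, N) = 3*N (C(S, N) = 0 + N*3 = 0 + 3*N = 3*N)
C(-9, 565) - 1*408089 = 3*565 - 1*408089 = 1695 - 408089 = -406394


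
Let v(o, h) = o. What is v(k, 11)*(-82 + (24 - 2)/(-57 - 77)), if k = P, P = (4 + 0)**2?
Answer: -88080/67 ≈ -1314.6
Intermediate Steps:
P = 16 (P = 4**2 = 16)
k = 16
v(k, 11)*(-82 + (24 - 2)/(-57 - 77)) = 16*(-82 + (24 - 2)/(-57 - 77)) = 16*(-82 + 22/(-134)) = 16*(-82 + 22*(-1/134)) = 16*(-82 - 11/67) = 16*(-5505/67) = -88080/67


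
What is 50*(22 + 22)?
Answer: 2200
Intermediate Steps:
50*(22 + 22) = 50*44 = 2200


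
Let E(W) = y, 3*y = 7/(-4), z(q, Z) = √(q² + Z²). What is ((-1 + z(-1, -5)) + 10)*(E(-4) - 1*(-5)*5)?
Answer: 879/4 + 293*√26/12 ≈ 344.25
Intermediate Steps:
z(q, Z) = √(Z² + q²)
y = -7/12 (y = (7/(-4))/3 = (7*(-¼))/3 = (⅓)*(-7/4) = -7/12 ≈ -0.58333)
E(W) = -7/12
((-1 + z(-1, -5)) + 10)*(E(-4) - 1*(-5)*5) = ((-1 + √((-5)² + (-1)²)) + 10)*(-7/12 - 1*(-5)*5) = ((-1 + √(25 + 1)) + 10)*(-7/12 + 5*5) = ((-1 + √26) + 10)*(-7/12 + 25) = (9 + √26)*(293/12) = 879/4 + 293*√26/12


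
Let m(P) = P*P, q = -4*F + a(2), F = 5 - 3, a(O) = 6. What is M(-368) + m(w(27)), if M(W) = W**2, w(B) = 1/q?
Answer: 541697/4 ≈ 1.3542e+5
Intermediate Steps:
F = 2
q = -2 (q = -4*2 + 6 = -8 + 6 = -2)
w(B) = -1/2 (w(B) = 1/(-2) = -1/2)
m(P) = P**2
M(-368) + m(w(27)) = (-368)**2 + (-1/2)**2 = 135424 + 1/4 = 541697/4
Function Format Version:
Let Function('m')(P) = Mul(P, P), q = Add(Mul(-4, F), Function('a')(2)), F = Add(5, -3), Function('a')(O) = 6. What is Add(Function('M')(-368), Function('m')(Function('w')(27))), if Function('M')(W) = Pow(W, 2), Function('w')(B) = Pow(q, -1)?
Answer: Rational(541697, 4) ≈ 1.3542e+5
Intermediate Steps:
F = 2
q = -2 (q = Add(Mul(-4, 2), 6) = Add(-8, 6) = -2)
Function('w')(B) = Rational(-1, 2) (Function('w')(B) = Pow(-2, -1) = Rational(-1, 2))
Function('m')(P) = Pow(P, 2)
Add(Function('M')(-368), Function('m')(Function('w')(27))) = Add(Pow(-368, 2), Pow(Rational(-1, 2), 2)) = Add(135424, Rational(1, 4)) = Rational(541697, 4)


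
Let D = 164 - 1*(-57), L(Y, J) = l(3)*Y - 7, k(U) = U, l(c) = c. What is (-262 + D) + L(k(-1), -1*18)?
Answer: -51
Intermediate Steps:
L(Y, J) = -7 + 3*Y (L(Y, J) = 3*Y - 7 = -7 + 3*Y)
D = 221 (D = 164 + 57 = 221)
(-262 + D) + L(k(-1), -1*18) = (-262 + 221) + (-7 + 3*(-1)) = -41 + (-7 - 3) = -41 - 10 = -51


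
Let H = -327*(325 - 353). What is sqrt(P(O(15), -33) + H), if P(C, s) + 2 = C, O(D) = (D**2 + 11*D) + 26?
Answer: sqrt(9570) ≈ 97.826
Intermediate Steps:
O(D) = 26 + D**2 + 11*D
P(C, s) = -2 + C
H = 9156 (H = -327*(-28) = 9156)
sqrt(P(O(15), -33) + H) = sqrt((-2 + (26 + 15**2 + 11*15)) + 9156) = sqrt((-2 + (26 + 225 + 165)) + 9156) = sqrt((-2 + 416) + 9156) = sqrt(414 + 9156) = sqrt(9570)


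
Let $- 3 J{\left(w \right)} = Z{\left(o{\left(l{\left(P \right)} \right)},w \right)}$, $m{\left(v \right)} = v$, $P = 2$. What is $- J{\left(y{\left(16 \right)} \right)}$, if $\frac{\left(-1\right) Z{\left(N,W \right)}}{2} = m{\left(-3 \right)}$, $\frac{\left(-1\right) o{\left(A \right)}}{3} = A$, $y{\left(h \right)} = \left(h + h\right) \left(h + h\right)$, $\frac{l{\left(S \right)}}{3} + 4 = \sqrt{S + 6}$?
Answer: $2$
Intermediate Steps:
$l{\left(S \right)} = -12 + 3 \sqrt{6 + S}$ ($l{\left(S \right)} = -12 + 3 \sqrt{S + 6} = -12 + 3 \sqrt{6 + S}$)
$y{\left(h \right)} = 4 h^{2}$ ($y{\left(h \right)} = 2 h 2 h = 4 h^{2}$)
$o{\left(A \right)} = - 3 A$
$Z{\left(N,W \right)} = 6$ ($Z{\left(N,W \right)} = \left(-2\right) \left(-3\right) = 6$)
$J{\left(w \right)} = -2$ ($J{\left(w \right)} = \left(- \frac{1}{3}\right) 6 = -2$)
$- J{\left(y{\left(16 \right)} \right)} = \left(-1\right) \left(-2\right) = 2$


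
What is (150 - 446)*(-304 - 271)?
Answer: 170200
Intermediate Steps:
(150 - 446)*(-304 - 271) = -296*(-575) = 170200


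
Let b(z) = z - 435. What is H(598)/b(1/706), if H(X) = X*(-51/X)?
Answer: 36006/307109 ≈ 0.11724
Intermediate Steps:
b(z) = -435 + z
H(X) = -51
H(598)/b(1/706) = -51/(-435 + 1/706) = -51/(-307109/706) = -51*(-706/307109) = 36006/307109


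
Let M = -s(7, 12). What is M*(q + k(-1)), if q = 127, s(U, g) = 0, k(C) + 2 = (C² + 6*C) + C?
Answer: 0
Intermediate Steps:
k(C) = -2 + C² + 7*C (k(C) = -2 + ((C² + 6*C) + C) = -2 + (C² + 7*C) = -2 + C² + 7*C)
M = 0 (M = -1*0 = 0)
M*(q + k(-1)) = 0*(127 + (-2 + (-1)² + 7*(-1))) = 0*(127 + (-2 + 1 - 7)) = 0*(127 - 8) = 0*119 = 0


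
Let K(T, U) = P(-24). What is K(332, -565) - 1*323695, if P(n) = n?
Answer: -323719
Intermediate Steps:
K(T, U) = -24
K(332, -565) - 1*323695 = -24 - 1*323695 = -24 - 323695 = -323719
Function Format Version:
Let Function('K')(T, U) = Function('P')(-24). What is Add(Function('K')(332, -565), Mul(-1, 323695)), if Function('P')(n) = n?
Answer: -323719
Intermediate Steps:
Function('K')(T, U) = -24
Add(Function('K')(332, -565), Mul(-1, 323695)) = Add(-24, Mul(-1, 323695)) = Add(-24, -323695) = -323719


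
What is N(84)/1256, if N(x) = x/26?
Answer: 21/8164 ≈ 0.0025723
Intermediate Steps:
N(x) = x/26 (N(x) = x*(1/26) = x/26)
N(84)/1256 = ((1/26)*84)/1256 = (42/13)*(1/1256) = 21/8164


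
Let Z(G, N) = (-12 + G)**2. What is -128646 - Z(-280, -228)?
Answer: -213910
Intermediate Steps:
-128646 - Z(-280, -228) = -128646 - (-12 - 280)**2 = -128646 - 1*(-292)**2 = -128646 - 1*85264 = -128646 - 85264 = -213910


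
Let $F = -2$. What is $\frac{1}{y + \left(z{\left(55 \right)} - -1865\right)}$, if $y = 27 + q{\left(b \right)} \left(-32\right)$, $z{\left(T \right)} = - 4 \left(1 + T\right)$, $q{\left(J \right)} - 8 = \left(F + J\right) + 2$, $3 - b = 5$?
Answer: $\frac{1}{1476} \approx 0.00067751$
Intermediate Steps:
$b = -2$ ($b = 3 - 5 = -2$)
$q{\left(J \right)} = 8 + J$ ($q{\left(J \right)} = 8 + \left(\left(-2 + J\right) + 2\right) = 8 + J$)
$z{\left(T \right)} = -4 - 4 T$
$y = -165$ ($y = 27 + \left(8 - 2\right) \left(-32\right) = 27 + 6 \left(-32\right) = 27 - 192 = -165$)
$\frac{1}{y + \left(z{\left(55 \right)} - -1865\right)} = \frac{1}{-165 - -1641} = \frac{1}{-165 + \left(\left(-4 - 220\right) + 1865\right)} = \frac{1}{-165 + \left(-224 + 1865\right)} = \frac{1}{-165 + 1641} = \frac{1}{1476}$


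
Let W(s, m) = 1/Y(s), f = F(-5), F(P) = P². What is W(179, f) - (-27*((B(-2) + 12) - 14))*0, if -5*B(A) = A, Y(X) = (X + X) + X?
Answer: 1/537 ≈ 0.0018622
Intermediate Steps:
f = 25 (f = (-5)² = 25)
Y(X) = 3*X (Y(X) = 2*X + X = 3*X)
B(A) = -A/5
W(s, m) = 1/(3*s)
W(179, f) - (-27*((B(-2) + 12) - 14))*0 = (⅓)/179 - (-27*((-⅕*(-2) + 12) - 14))*0 = (⅓)*(1/179) - (-27*((⅖ + 12) - 14))*0 = 1/537 - (-27*(62/5 - 14))*0 = 1/537 - (-27*(-8/5))*0 = 1/537 - 216*0/5 = 1/537 - 1*0 = 1/537 + 0 = 1/537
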